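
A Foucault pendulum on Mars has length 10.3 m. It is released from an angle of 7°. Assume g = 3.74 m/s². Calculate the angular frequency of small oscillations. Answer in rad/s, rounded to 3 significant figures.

ω = √(g/L) = √(3.74/10.3) = 0.603 rad/s.

0.603 rad/s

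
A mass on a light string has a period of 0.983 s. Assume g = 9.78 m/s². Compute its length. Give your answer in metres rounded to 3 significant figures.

From T = 2π√(L/g), L = gT²/(4π²) = 9.78 × 0.9830²/(4π²) = 0.239 m.

0.239 m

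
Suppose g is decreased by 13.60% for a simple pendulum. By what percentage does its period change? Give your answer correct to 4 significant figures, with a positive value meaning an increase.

7.583%

T ∝ 1/√g, so T'/T = 1/√(0.86400) = 1.0758.
Percentage change in T = (1.0758 − 1) × 100% = 7.583%.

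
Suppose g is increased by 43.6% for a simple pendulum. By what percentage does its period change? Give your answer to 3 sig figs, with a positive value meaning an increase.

T ∝ 1/√g, so T'/T = 1/√(1.436) = 0.8345.
Percentage change in T = (0.8345 − 1) × 100% = -16.6%.

-16.6%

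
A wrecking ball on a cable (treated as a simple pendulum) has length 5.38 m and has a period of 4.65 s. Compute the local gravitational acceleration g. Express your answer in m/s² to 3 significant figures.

From T = 2π√(L/g), g = 4π²L/T² = 4π² × 5.38/4.650² = 9.82 m/s².

9.82 m/s²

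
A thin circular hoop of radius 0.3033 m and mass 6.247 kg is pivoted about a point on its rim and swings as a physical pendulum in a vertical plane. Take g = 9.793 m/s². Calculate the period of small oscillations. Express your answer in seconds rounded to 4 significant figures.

I_cm = mr² = 0.57467 kg·m². The pivot is at distance d = 0.3033 m from the centre of mass.
By the parallel-axis theorem, I = I_cm + md² = 0.57467 + 0.57467 = 1.1493 kg·m².
T = 2π√(I/(mgd)) = 2π√(1.1493/(6.247 × 9.793 × 0.3033)) = 1.564 s.

1.564 s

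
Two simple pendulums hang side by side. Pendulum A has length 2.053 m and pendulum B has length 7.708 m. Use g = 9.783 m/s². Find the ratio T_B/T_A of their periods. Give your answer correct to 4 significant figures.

T ∝ √L, so T_B/T_A = √(L_B/L_A) = √(7.708/2.053) = 1.938.

1.938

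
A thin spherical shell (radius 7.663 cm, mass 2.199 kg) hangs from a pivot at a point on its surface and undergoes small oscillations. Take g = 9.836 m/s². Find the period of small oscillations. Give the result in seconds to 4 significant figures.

0.7160 s

I_cm = (2/3)mr² = 0.0086086 kg·m². The pivot is at distance d = 0.07663 m from the centre of mass.
By the parallel-axis theorem, I = I_cm + md² = 0.0086086 + 0.012913 = 0.021521 kg·m².
T = 2π√(I/(mgd)) = 2π√(0.021521/(2.199 × 9.836 × 0.07663)) = 0.7160 s.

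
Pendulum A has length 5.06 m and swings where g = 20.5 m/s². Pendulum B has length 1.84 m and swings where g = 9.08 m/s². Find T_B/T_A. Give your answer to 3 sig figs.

0.906

T = 2π√(L/g), so T_B/T_A = √((L_B/g_B)/(L_A/g_A)) = √((1.84/9.08)/(5.06/20.5)) = 0.906.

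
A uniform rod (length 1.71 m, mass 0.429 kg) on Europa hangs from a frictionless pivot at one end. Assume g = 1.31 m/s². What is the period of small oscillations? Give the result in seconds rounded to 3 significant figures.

For a physical pendulum T = 2π√(I/(mgd)), with d = 0.8550 m from pivot to centre of mass.
I_cm = mL²/12 = 0.429 × 1.71²/12 = 0.1045 kg·m²; I = I_cm + md² = 0.1045 + 0.429 × 0.8550² = 0.4181 kg·m².
T = 2π√(0.4181/(0.429 × 1.31 × 0.8550)) = 5.86 s.

5.86 s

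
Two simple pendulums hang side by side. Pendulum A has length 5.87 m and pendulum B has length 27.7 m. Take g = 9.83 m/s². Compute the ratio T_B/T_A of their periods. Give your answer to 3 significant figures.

2.17

T ∝ √L, so T_B/T_A = √(L_B/L_A) = √(27.7/5.87) = 2.17.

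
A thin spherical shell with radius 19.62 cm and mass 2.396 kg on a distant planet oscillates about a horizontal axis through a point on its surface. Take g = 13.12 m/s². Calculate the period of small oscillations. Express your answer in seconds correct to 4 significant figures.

0.9919 s

I_cm = (2/3)mr² = 0.061488 kg·m². The pivot is at distance d = 0.1962 m from the centre of mass.
By the parallel-axis theorem, I = I_cm + md² = 0.061488 + 0.092233 = 0.15372 kg·m².
T = 2π√(I/(mgd)) = 2π√(0.15372/(2.396 × 13.12 × 0.1962)) = 0.9919 s.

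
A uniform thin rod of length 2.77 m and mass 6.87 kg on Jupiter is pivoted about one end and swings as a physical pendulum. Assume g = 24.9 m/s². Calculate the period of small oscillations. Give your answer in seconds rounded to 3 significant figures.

For a physical pendulum T = 2π√(I/(mgd)), with d = 1.385 m from pivot to centre of mass.
I_cm = mL²/12 = 6.87 × 2.77²/12 = 4.393 kg·m²; I = I_cm + md² = 4.393 + 6.87 × 1.385² = 17.57 kg·m².
T = 2π√(17.57/(6.87 × 24.9 × 1.385)) = 1.71 s.

1.71 s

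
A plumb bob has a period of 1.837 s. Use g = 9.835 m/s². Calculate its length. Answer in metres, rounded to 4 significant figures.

From T = 2π√(L/g), L = gT²/(4π²) = 9.835 × 1.8370²/(4π²) = 0.8407 m.

0.8407 m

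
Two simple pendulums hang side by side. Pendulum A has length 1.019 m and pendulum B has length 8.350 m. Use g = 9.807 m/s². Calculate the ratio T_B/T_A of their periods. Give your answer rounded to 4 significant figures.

2.863

T ∝ √L, so T_B/T_A = √(L_B/L_A) = √(8.350/1.019) = 2.863.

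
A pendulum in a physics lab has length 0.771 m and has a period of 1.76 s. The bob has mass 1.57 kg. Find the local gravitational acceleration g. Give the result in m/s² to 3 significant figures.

9.83 m/s²

From T = 2π√(L/g), g = 4π²L/T² = 4π² × 0.771/1.760² = 9.83 m/s².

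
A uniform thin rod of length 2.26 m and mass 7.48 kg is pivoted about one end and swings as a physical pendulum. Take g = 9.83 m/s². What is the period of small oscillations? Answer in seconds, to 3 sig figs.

2.46 s

For a physical pendulum T = 2π√(I/(mgd)), with d = 1.130 m from pivot to centre of mass.
I_cm = mL²/12 = 7.48 × 2.26²/12 = 3.184 kg·m²; I = I_cm + md² = 3.184 + 7.48 × 1.130² = 12.73 kg·m².
T = 2π√(12.73/(7.48 × 9.83 × 1.130)) = 2.46 s.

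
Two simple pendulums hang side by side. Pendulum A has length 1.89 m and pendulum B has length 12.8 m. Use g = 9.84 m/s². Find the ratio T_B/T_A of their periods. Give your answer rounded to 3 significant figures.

2.60

T ∝ √L, so T_B/T_A = √(L_B/L_A) = √(12.8/1.89) = 2.60.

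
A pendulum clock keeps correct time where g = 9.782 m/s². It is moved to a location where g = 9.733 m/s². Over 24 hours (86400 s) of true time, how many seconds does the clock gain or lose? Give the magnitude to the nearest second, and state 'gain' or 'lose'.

lose 217 s

The clock's period scales as T ∝ 1/√g, so T'/T = √(9.782/9.733) = 1.00251.
In 86400 s of true time the clock registers 86400/1.00251 = 86183.3 s, so it loses 217 s.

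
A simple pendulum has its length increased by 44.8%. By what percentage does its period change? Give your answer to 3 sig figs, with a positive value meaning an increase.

20.3%

T ∝ √L, so T'/T = √(1.448) = 1.203.
Percentage change in T = (1.203 − 1) × 100% = 20.3%.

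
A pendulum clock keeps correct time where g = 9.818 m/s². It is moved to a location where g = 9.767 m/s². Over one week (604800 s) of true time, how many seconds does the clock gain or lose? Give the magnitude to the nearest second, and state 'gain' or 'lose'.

The clock's period scales as T ∝ 1/√g, so T'/T = √(9.818/9.767) = 1.00261.
In 604800 s of true time the clock registers 604800/1.00261 = 603227.1 s, so it loses 1573 s.

lose 1573 s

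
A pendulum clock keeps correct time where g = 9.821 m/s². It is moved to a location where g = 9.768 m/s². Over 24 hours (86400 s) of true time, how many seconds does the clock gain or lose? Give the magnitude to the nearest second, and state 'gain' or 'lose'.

The clock's period scales as T ∝ 1/√g, so T'/T = √(9.821/9.768) = 1.00271.
In 86400 s of true time the clock registers 86400/1.00271 = 86166.6 s, so it loses 233 s.

lose 233 s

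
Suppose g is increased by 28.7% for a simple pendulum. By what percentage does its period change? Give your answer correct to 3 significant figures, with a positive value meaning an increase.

-11.9%

T ∝ 1/√g, so T'/T = 1/√(1.287) = 0.8815.
Percentage change in T = (0.8815 − 1) × 100% = -11.9%.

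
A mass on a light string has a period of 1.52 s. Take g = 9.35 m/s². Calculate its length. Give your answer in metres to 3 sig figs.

From T = 2π√(L/g), L = gT²/(4π²) = 9.35 × 1.520²/(4π²) = 0.547 m.

0.547 m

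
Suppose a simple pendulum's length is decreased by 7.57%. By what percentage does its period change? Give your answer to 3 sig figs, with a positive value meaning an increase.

-3.86%

T ∝ √L, so T'/T = √(0.9243) = 0.9614.
Percentage change in T = (0.9614 − 1) × 100% = -3.86%.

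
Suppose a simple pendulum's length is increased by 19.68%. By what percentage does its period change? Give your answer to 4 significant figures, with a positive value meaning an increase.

T ∝ √L, so T'/T = √(1.1968) = 1.0940.
Percentage change in T = (1.0940 − 1) × 100% = 9.398%.

9.398%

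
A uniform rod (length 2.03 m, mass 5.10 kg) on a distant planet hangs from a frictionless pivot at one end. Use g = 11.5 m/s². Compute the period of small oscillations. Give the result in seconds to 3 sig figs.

2.16 s

For a physical pendulum T = 2π√(I/(mgd)), with d = 1.015 m from pivot to centre of mass.
I_cm = mL²/12 = 5.10 × 2.03²/12 = 1.751 kg·m²; I = I_cm + md² = 1.751 + 5.10 × 1.015² = 7.006 kg·m².
T = 2π√(7.006/(5.10 × 11.5 × 1.015)) = 2.16 s.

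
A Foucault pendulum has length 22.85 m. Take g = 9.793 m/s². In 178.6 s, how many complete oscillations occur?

18

T = 2π√(L/g) = 2π√(22.85/9.793) = 9.5977 s.
Number of complete oscillations = ⌊178.6/9.5977⌋ = ⌊18.609⌋ = 18.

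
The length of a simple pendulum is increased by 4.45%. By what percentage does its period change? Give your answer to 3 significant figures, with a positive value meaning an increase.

T ∝ √L, so T'/T = √(1.044) = 1.022.
Percentage change in T = (1.022 − 1) × 100% = 2.20%.

2.20%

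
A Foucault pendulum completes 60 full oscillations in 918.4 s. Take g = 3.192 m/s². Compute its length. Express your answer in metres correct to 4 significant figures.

18.94 m

T = 918.4/60 = 15.307 s.
From T = 2π√(L/g), L = gT²/(4π²) = 3.192 × 15.307²/(4π²) = 18.94 m.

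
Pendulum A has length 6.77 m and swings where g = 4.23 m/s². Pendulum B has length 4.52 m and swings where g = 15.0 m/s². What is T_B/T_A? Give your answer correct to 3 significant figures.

0.434

T = 2π√(L/g), so T_B/T_A = √((L_B/g_B)/(L_A/g_A)) = √((4.52/15.0)/(6.77/4.23)) = 0.434.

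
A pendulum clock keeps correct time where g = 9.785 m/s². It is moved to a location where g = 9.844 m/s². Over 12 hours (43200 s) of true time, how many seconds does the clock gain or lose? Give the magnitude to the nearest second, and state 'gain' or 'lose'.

The clock's period scales as T ∝ 1/√g, so T'/T = √(9.785/9.844) = 0.996999.
In 43200 s of true time the clock registers 43200/0.996999 = 43330.0 s, so it gains 130 s.

gain 130 s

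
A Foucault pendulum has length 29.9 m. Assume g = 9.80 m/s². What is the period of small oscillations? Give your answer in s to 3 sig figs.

11.0 s

T = 2π√(L/g) = 2π√(29.9/9.80) = 2π × 1.747 = 11.0 s.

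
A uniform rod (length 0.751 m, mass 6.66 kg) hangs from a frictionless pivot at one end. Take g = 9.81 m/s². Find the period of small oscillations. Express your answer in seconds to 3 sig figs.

For a physical pendulum T = 2π√(I/(mgd)), with d = 0.3755 m from pivot to centre of mass.
I_cm = mL²/12 = 6.66 × 0.751²/12 = 0.3130 kg·m²; I = I_cm + md² = 0.3130 + 6.66 × 0.3755² = 1.252 kg·m².
T = 2π√(1.252/(6.66 × 9.81 × 0.3755)) = 1.42 s.

1.42 s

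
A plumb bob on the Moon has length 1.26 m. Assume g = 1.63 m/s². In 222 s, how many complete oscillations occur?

T = 2π√(L/g) = 2π√(1.26/1.63) = 5.524 s.
Number of complete oscillations = ⌊222/5.524⌋ = ⌊40.19⌋ = 40.

40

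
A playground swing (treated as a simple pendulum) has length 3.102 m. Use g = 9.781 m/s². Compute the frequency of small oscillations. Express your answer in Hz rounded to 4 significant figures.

T = 2π√(L/g) = 2π√(3.102/9.781) = 3.5384 s, so f = 1/T = 0.2826 Hz.

0.2826 Hz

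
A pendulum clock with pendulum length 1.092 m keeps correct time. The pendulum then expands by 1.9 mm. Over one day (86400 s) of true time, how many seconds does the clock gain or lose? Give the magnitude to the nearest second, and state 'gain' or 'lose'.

lose 75 s

T ∝ √L, so T'/T = √(1.09390/1.092) = 1.00087.
In 86400 s of true time the clock registers 86400/1.00087 = 86324.9 s, so it loses 75 s.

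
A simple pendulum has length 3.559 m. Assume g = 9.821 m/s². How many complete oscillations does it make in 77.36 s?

T = 2π√(L/g) = 2π√(3.559/9.821) = 3.7824 s.
Number of complete oscillations = ⌊77.36/3.7824⌋ = ⌊20.453⌋ = 20.

20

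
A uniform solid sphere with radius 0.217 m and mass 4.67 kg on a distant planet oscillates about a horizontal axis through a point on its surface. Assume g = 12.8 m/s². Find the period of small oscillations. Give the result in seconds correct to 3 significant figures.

I_cm = (2/5)mr² = 0.08796 kg·m². The pivot is at distance d = 0.217 m from the centre of mass.
By the parallel-axis theorem, I = I_cm + md² = 0.08796 + 0.2199 = 0.3079 kg·m².
T = 2π√(I/(mgd)) = 2π√(0.3079/(4.67 × 12.8 × 0.217)) = 0.968 s.

0.968 s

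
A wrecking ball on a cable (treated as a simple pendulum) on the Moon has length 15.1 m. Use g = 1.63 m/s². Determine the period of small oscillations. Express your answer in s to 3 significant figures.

19.1 s

T = 2π√(L/g) = 2π√(15.1/1.63) = 2π × 3.044 = 19.1 s.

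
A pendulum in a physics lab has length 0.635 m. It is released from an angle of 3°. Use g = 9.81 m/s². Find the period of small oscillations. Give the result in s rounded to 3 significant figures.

T = 2π√(L/g) = 2π√(0.635/9.81) = 2π × 0.2544 = 1.60 s.

1.60 s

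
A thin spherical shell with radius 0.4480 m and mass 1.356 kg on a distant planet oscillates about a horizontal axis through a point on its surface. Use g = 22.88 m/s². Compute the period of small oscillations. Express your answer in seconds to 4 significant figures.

1.135 s

I_cm = (2/3)mr² = 0.18144 kg·m². The pivot is at distance d = 0.4480 m from the centre of mass.
By the parallel-axis theorem, I = I_cm + md² = 0.18144 + 0.27215 = 0.45359 kg·m².
T = 2π√(I/(mgd)) = 2π√(0.45359/(1.356 × 22.88 × 0.4480)) = 1.135 s.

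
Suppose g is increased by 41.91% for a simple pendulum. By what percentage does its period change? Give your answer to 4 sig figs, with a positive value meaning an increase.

-16.06%

T ∝ 1/√g, so T'/T = 1/√(1.4191) = 0.83945.
Percentage change in T = (0.83945 − 1) × 100% = -16.06%.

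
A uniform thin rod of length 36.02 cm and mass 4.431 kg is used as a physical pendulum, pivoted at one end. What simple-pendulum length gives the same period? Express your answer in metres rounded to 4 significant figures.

0.2401 m

The equivalent simple-pendulum length is L_eq = I/(md), where I is about the pivot and d = 0.18010 m.
I_cm = (1/12)mL² = 0.047908 kg·m², so I = I_cm + md² = 0.047908 + 0.14372 = 0.19163 kg·m².
L_eq = 0.19163/(4.431 × 0.18010) = 0.2401 m.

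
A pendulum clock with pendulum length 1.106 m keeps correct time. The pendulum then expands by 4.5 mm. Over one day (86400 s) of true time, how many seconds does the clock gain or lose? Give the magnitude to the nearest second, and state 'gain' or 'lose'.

lose 175 s

T ∝ √L, so T'/T = √(1.11050/1.106) = 1.00203.
In 86400 s of true time the clock registers 86400/1.00203 = 86224.8 s, so it loses 175 s.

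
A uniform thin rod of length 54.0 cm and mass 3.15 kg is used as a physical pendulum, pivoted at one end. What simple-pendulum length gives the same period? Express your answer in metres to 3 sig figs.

The equivalent simple-pendulum length is L_eq = I/(md), where I is about the pivot and d = 0.2700 m.
I_cm = (1/12)mL² = 0.07654 kg·m², so I = I_cm + md² = 0.07654 + 0.2296 = 0.3062 kg·m².
L_eq = 0.3062/(3.15 × 0.2700) = 0.360 m.

0.360 m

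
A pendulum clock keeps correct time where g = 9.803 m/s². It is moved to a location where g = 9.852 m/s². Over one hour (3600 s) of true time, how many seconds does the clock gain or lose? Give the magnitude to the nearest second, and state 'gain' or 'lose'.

The clock's period scales as T ∝ 1/√g, so T'/T = √(9.803/9.852) = 0.997510.
In 3600 s of true time the clock registers 3600/0.997510 = 3609.0 s, so it gains 9 s.

gain 9 s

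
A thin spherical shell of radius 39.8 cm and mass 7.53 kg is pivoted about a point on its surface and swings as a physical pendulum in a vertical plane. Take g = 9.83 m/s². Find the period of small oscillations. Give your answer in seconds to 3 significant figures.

I_cm = (2/3)mr² = 0.7952 kg·m². The pivot is at distance d = 0.398 m from the centre of mass.
By the parallel-axis theorem, I = I_cm + md² = 0.7952 + 1.193 = 1.988 kg·m².
T = 2π√(I/(mgd)) = 2π√(1.988/(7.53 × 9.83 × 0.398)) = 1.63 s.

1.63 s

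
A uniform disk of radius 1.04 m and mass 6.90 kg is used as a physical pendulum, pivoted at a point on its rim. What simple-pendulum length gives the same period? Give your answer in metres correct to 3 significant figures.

The equivalent simple-pendulum length is L_eq = I/(md), where I is about the pivot and d = 1.040 m.
I_cm = ½mR² = 3.732 kg·m², so I = I_cm + md² = 3.732 + 7.463 = 11.19 kg·m².
L_eq = 11.19/(6.90 × 1.040) = 1.56 m.

1.56 m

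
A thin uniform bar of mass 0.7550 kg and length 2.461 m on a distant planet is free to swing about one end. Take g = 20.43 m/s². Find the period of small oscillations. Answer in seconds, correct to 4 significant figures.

For a physical pendulum T = 2π√(I/(mgd)), with d = 1.2305 m from pivot to centre of mass.
I_cm = mL²/12 = 0.7550 × 2.461²/12 = 0.38106 kg·m²; I = I_cm + md² = 0.38106 + 0.7550 × 1.2305² = 1.5242 kg·m².
T = 2π√(1.5242/(0.7550 × 20.43 × 1.2305)) = 1.781 s.

1.781 s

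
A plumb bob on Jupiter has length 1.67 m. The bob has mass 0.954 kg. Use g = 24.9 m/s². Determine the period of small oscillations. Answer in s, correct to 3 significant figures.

T = 2π√(L/g) = 2π√(1.67/24.9) = 2π × 0.2590 = 1.63 s.

1.63 s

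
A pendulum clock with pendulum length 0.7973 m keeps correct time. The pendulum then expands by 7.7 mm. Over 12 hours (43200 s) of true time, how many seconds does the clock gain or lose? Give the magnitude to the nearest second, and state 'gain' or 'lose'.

lose 207 s

T ∝ √L, so T'/T = √(0.80500/0.7973) = 1.00482.
In 43200 s of true time the clock registers 43200/1.00482 = 42992.9 s, so it loses 207 s.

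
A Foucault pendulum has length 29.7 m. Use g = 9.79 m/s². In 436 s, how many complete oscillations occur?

T = 2π√(L/g) = 2π√(29.7/9.79) = 10.94 s.
Number of complete oscillations = ⌊436/10.94⌋ = ⌊39.84⌋ = 39.

39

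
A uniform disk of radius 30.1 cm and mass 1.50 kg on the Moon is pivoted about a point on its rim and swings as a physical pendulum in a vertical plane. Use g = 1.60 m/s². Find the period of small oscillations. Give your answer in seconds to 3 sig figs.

I_cm = ½mr² = 0.06795 kg·m². The pivot is at distance d = 0.301 m from the centre of mass.
By the parallel-axis theorem, I = I_cm + md² = 0.06795 + 0.1359 = 0.2039 kg·m².
T = 2π√(I/(mgd)) = 2π√(0.2039/(1.50 × 1.60 × 0.301)) = 3.34 s.

3.34 s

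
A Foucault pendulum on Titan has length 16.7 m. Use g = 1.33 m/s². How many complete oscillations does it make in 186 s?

8

T = 2π√(L/g) = 2π√(16.7/1.33) = 22.26 s.
Number of complete oscillations = ⌊186/22.26⌋ = ⌊8.354⌋ = 8.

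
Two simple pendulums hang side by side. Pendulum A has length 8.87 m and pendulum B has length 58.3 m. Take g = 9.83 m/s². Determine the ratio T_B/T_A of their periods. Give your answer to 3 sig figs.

T ∝ √L, so T_B/T_A = √(L_B/L_A) = √(58.3/8.87) = 2.56.

2.56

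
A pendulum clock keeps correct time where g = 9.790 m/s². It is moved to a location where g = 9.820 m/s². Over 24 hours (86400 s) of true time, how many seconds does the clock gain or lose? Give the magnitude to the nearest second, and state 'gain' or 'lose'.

gain 132 s

The clock's period scales as T ∝ 1/√g, so T'/T = √(9.790/9.820) = 0.998471.
In 86400 s of true time the clock registers 86400/0.998471 = 86532.3 s, so it gains 132 s.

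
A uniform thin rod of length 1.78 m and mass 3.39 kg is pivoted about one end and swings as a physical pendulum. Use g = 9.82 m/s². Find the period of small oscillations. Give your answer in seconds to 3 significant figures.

For a physical pendulum T = 2π√(I/(mgd)), with d = 0.8900 m from pivot to centre of mass.
I_cm = mL²/12 = 3.39 × 1.78²/12 = 0.8951 kg·m²; I = I_cm + md² = 0.8951 + 3.39 × 0.8900² = 3.580 kg·m².
T = 2π√(3.580/(3.39 × 9.82 × 0.8900)) = 2.18 s.

2.18 s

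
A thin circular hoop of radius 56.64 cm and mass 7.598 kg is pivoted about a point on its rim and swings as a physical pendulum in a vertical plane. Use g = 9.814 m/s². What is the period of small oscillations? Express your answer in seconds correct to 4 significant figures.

I_cm = mr² = 2.4375 kg·m². The pivot is at distance d = 0.5664 m from the centre of mass.
By the parallel-axis theorem, I = I_cm + md² = 2.4375 + 2.4375 = 4.8750 kg·m².
T = 2π√(I/(mgd)) = 2π√(4.8750/(7.598 × 9.814 × 0.5664)) = 2.135 s.

2.135 s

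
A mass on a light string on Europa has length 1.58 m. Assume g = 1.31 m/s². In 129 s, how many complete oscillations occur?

T = 2π√(L/g) = 2π√(1.58/1.31) = 6.900 s.
Number of complete oscillations = ⌊129/6.900⌋ = ⌊18.69⌋ = 18.

18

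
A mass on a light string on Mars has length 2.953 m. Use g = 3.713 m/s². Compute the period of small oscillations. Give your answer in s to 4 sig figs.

T = 2π√(L/g) = 2π√(2.953/3.713) = 2π × 0.89180 = 5.603 s.

5.603 s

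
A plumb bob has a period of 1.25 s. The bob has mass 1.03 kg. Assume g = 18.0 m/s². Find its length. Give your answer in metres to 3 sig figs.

0.712 m

From T = 2π√(L/g), L = gT²/(4π²) = 18.0 × 1.250²/(4π²) = 0.712 m.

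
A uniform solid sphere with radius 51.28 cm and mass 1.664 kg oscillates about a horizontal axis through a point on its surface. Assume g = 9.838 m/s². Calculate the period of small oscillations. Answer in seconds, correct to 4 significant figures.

1.697 s

I_cm = (2/5)mr² = 0.17503 kg·m². The pivot is at distance d = 0.5128 m from the centre of mass.
By the parallel-axis theorem, I = I_cm + md² = 0.17503 + 0.43757 = 0.61260 kg·m².
T = 2π√(I/(mgd)) = 2π√(0.61260/(1.664 × 9.838 × 0.5128)) = 1.697 s.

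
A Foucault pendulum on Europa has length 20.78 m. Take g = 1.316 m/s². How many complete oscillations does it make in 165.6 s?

6

T = 2π√(L/g) = 2π√(20.78/1.316) = 24.967 s.
Number of complete oscillations = ⌊165.6/24.967⌋ = ⌊6.6326⌋ = 6.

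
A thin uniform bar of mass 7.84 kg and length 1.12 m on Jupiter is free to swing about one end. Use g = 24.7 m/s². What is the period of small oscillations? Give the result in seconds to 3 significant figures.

For a physical pendulum T = 2π√(I/(mgd)), with d = 0.5600 m from pivot to centre of mass.
I_cm = mL²/12 = 7.84 × 1.12²/12 = 0.8195 kg·m²; I = I_cm + md² = 0.8195 + 7.84 × 0.5600² = 3.278 kg·m².
T = 2π√(3.278/(7.84 × 24.7 × 0.5600)) = 1.09 s.

1.09 s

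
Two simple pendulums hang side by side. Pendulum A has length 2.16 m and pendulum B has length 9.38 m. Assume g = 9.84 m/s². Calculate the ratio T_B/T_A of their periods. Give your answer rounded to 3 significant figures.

T ∝ √L, so T_B/T_A = √(L_B/L_A) = √(9.38/2.16) = 2.08.

2.08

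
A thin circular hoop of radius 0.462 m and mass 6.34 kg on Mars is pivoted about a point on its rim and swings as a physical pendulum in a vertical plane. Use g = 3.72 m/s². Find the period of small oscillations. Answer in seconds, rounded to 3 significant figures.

I_cm = mr² = 1.353 kg·m². The pivot is at distance d = 0.462 m from the centre of mass.
By the parallel-axis theorem, I = I_cm + md² = 1.353 + 1.353 = 2.706 kg·m².
T = 2π√(I/(mgd)) = 2π√(2.706/(6.34 × 3.72 × 0.462)) = 3.13 s.

3.13 s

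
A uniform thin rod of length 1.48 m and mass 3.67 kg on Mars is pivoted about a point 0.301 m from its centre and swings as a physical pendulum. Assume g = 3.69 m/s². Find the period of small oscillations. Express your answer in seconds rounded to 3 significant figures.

For a physical pendulum T = 2π√(I/(mgd)), with d = 0.3010 m from pivot to centre of mass.
I_cm = mL²/12 = 3.67 × 1.48²/12 = 0.6699 kg·m²; I = I_cm + md² = 0.6699 + 3.67 × 0.3010² = 1.002 kg·m².
T = 2π√(1.002/(3.67 × 3.69 × 0.3010)) = 3.12 s.

3.12 s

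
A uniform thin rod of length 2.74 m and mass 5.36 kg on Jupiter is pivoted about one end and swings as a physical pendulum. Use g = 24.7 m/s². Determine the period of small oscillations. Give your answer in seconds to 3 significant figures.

For a physical pendulum T = 2π√(I/(mgd)), with d = 1.370 m from pivot to centre of mass.
I_cm = mL²/12 = 5.36 × 2.74²/12 = 3.353 kg·m²; I = I_cm + md² = 3.353 + 5.36 × 1.370² = 13.41 kg·m².
T = 2π√(13.41/(5.36 × 24.7 × 1.370)) = 1.71 s.

1.71 s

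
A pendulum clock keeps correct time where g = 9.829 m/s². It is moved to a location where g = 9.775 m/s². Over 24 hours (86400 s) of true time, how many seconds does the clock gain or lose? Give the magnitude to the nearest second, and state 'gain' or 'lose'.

lose 238 s

The clock's period scales as T ∝ 1/√g, so T'/T = √(9.829/9.775) = 1.00276.
In 86400 s of true time the clock registers 86400/1.00276 = 86162.3 s, so it loses 238 s.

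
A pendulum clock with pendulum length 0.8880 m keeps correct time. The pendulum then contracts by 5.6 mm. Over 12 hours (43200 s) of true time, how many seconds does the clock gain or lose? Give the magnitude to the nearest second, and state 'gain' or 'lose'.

gain 137 s

T ∝ √L, so T'/T = √(0.88240/0.8880) = 0.996842.
In 43200 s of true time the clock registers 43200/0.996842 = 43336.9 s, so it gains 137 s.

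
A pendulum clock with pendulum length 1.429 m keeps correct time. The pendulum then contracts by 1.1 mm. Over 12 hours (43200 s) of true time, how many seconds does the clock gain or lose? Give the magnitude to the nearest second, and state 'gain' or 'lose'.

T ∝ √L, so T'/T = √(1.42790/1.429) = 0.999615.
In 43200 s of true time the clock registers 43200/0.999615 = 43216.6 s, so it gains 17 s.

gain 17 s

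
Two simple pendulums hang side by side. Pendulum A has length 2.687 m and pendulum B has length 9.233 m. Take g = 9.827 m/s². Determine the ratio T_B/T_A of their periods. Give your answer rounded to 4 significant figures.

1.854

T ∝ √L, so T_B/T_A = √(L_B/L_A) = √(9.233/2.687) = 1.854.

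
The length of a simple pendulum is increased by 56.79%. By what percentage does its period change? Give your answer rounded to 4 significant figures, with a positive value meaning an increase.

T ∝ √L, so T'/T = √(1.5679) = 1.2522.
Percentage change in T = (1.2522 − 1) × 100% = 25.22%.

25.22%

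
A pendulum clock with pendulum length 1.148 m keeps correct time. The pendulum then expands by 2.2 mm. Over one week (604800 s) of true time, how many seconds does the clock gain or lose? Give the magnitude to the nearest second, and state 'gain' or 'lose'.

T ∝ √L, so T'/T = √(1.15020/1.148) = 1.00096.
In 604800 s of true time the clock registers 604800/1.00096 = 604221.3 s, so it loses 579 s.

lose 579 s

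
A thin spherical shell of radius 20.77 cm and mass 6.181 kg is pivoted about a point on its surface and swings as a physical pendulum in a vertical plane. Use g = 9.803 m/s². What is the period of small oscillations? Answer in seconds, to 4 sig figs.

I_cm = (2/3)mr² = 0.17776 kg·m². The pivot is at distance d = 0.2077 m from the centre of mass.
By the parallel-axis theorem, I = I_cm + md² = 0.17776 + 0.26664 = 0.44441 kg·m².
T = 2π√(I/(mgd)) = 2π√(0.44441/(6.181 × 9.803 × 0.2077)) = 1.181 s.

1.181 s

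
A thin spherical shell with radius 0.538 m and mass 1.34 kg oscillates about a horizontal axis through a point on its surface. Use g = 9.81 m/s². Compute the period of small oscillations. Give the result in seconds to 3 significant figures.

1.90 s

I_cm = (2/3)mr² = 0.2586 kg·m². The pivot is at distance d = 0.538 m from the centre of mass.
By the parallel-axis theorem, I = I_cm + md² = 0.2586 + 0.3879 = 0.6464 kg·m².
T = 2π√(I/(mgd)) = 2π√(0.6464/(1.34 × 9.81 × 0.538)) = 1.90 s.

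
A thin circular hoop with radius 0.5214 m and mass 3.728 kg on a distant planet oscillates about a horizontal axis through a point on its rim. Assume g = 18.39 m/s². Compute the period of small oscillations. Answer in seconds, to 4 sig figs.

I_cm = mr² = 1.0135 kg·m². The pivot is at distance d = 0.5214 m from the centre of mass.
By the parallel-axis theorem, I = I_cm + md² = 1.0135 + 1.0135 = 2.0270 kg·m².
T = 2π√(I/(mgd)) = 2π√(2.0270/(3.728 × 18.39 × 0.5214)) = 1.496 s.

1.496 s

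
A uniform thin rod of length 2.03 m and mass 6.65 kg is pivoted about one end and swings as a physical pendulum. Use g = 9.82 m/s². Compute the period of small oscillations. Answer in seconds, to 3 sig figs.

2.33 s

For a physical pendulum T = 2π√(I/(mgd)), with d = 1.015 m from pivot to centre of mass.
I_cm = mL²/12 = 6.65 × 2.03²/12 = 2.284 kg·m²; I = I_cm + md² = 2.284 + 6.65 × 1.015² = 9.135 kg·m².
T = 2π√(9.135/(6.65 × 9.82 × 1.015)) = 2.33 s.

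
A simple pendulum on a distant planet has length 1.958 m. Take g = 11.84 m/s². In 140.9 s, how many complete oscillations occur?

T = 2π√(L/g) = 2π√(1.958/11.84) = 2.5551 s.
Number of complete oscillations = ⌊140.9/2.5551⌋ = ⌊55.144⌋ = 55.

55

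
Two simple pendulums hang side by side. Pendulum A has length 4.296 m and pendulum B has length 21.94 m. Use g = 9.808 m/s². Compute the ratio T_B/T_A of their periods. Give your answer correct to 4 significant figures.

T ∝ √L, so T_B/T_A = √(L_B/L_A) = √(21.94/4.296) = 2.260.

2.260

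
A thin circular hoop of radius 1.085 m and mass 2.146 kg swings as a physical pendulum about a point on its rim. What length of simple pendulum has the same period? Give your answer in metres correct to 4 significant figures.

2.170 m

The equivalent simple-pendulum length is L_eq = I/(md), where I is about the pivot and d = 1.0850 m.
I_cm = mR² = 2.5263 kg·m², so I = I_cm + md² = 2.5263 + 2.5263 = 5.0526 kg·m².
L_eq = 5.0526/(2.146 × 1.0850) = 2.170 m.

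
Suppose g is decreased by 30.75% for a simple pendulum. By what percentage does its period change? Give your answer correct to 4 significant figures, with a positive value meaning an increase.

20.17%

T ∝ 1/√g, so T'/T = 1/√(0.69250) = 1.2017.
Percentage change in T = (1.2017 − 1) × 100% = 20.17%.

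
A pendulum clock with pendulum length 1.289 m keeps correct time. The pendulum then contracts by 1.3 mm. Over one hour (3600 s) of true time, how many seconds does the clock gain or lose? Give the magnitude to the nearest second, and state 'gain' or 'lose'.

gain 2 s

T ∝ √L, so T'/T = √(1.28770/1.289) = 0.999496.
In 3600 s of true time the clock registers 3600/0.999496 = 3601.8 s, so it gains 2 s.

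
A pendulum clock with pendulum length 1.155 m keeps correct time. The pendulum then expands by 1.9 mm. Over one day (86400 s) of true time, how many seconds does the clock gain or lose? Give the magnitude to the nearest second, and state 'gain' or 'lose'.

T ∝ √L, so T'/T = √(1.15690/1.155) = 1.00082.
In 86400 s of true time the clock registers 86400/1.00082 = 86329.0 s, so it loses 71 s.

lose 71 s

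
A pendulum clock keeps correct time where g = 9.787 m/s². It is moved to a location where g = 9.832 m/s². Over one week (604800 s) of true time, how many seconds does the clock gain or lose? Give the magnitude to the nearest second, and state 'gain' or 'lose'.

gain 1389 s

The clock's period scales as T ∝ 1/√g, so T'/T = √(9.787/9.832) = 0.997709.
In 604800 s of true time the clock registers 604800/0.997709 = 606188.8 s, so it gains 1389 s.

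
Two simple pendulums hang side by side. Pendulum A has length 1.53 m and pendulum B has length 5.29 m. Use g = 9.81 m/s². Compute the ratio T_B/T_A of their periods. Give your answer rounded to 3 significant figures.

T ∝ √L, so T_B/T_A = √(L_B/L_A) = √(5.29/1.53) = 1.86.

1.86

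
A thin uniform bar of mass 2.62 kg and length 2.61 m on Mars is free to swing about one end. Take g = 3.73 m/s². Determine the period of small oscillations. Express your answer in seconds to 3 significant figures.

4.29 s

For a physical pendulum T = 2π√(I/(mgd)), with d = 1.305 m from pivot to centre of mass.
I_cm = mL²/12 = 2.62 × 2.61²/12 = 1.487 kg·m²; I = I_cm + md² = 1.487 + 2.62 × 1.305² = 5.949 kg·m².
T = 2π√(5.949/(2.62 × 3.73 × 1.305)) = 4.29 s.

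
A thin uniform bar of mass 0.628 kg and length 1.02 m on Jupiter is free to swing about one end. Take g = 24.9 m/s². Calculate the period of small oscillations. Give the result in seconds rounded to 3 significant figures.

1.04 s

For a physical pendulum T = 2π√(I/(mgd)), with d = 0.5100 m from pivot to centre of mass.
I_cm = mL²/12 = 0.628 × 1.02²/12 = 0.05445 kg·m²; I = I_cm + md² = 0.05445 + 0.628 × 0.5100² = 0.2178 kg·m².
T = 2π√(0.2178/(0.628 × 24.9 × 0.5100)) = 1.04 s.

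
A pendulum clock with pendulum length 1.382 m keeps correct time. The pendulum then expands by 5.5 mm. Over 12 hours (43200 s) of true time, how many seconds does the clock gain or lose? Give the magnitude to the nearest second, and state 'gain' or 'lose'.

T ∝ √L, so T'/T = √(1.38750/1.382) = 1.00199.
In 43200 s of true time the clock registers 43200/1.00199 = 43114.3 s, so it loses 86 s.

lose 86 s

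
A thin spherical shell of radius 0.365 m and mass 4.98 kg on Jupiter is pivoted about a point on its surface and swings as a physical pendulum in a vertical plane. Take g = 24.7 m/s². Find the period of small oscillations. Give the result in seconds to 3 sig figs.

0.986 s

I_cm = (2/3)mr² = 0.4423 kg·m². The pivot is at distance d = 0.365 m from the centre of mass.
By the parallel-axis theorem, I = I_cm + md² = 0.4423 + 0.6635 = 1.106 kg·m².
T = 2π√(I/(mgd)) = 2π√(1.106/(4.98 × 24.7 × 0.365)) = 0.986 s.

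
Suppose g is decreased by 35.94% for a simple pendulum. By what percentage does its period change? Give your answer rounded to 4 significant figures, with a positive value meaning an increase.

24.94%

T ∝ 1/√g, so T'/T = 1/√(0.64060) = 1.2494.
Percentage change in T = (1.2494 − 1) × 100% = 24.94%.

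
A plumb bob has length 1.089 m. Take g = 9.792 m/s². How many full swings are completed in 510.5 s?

T = 2π√(L/g) = 2π√(1.089/9.792) = 2.0954 s.
Number of complete oscillations = ⌊510.5/2.0954⌋ = ⌊243.63⌋ = 243.

243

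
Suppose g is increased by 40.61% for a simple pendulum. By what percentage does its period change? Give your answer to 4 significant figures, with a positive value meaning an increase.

T ∝ 1/√g, so T'/T = 1/√(1.4061) = 0.84332.
Percentage change in T = (0.84332 − 1) × 100% = -15.67%.

-15.67%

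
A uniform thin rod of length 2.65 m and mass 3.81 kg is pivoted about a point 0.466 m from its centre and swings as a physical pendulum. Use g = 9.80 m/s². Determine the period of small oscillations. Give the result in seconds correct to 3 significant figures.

For a physical pendulum T = 2π√(I/(mgd)), with d = 0.4660 m from pivot to centre of mass.
I_cm = mL²/12 = 3.81 × 2.65²/12 = 2.230 kg·m²; I = I_cm + md² = 2.230 + 3.81 × 0.4660² = 3.057 kg·m².
T = 2π√(3.057/(3.81 × 9.80 × 0.4660)) = 2.63 s.

2.63 s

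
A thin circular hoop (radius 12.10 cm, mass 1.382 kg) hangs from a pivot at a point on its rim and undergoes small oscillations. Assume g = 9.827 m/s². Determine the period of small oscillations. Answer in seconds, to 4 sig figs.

I_cm = mr² = 0.020234 kg·m². The pivot is at distance d = 0.1210 m from the centre of mass.
By the parallel-axis theorem, I = I_cm + md² = 0.020234 + 0.020234 = 0.040468 kg·m².
T = 2π√(I/(mgd)) = 2π√(0.040468/(1.382 × 9.827 × 0.1210)) = 0.9860 s.

0.9860 s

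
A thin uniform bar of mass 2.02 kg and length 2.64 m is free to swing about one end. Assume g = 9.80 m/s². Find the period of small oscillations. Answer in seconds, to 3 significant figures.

For a physical pendulum T = 2π√(I/(mgd)), with d = 1.320 m from pivot to centre of mass.
I_cm = mL²/12 = 2.02 × 2.64²/12 = 1.173 kg·m²; I = I_cm + md² = 1.173 + 2.02 × 1.320² = 4.693 kg·m².
T = 2π√(4.693/(2.02 × 9.80 × 1.320)) = 2.66 s.

2.66 s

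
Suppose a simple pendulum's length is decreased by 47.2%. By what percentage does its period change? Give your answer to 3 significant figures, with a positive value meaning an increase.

-27.3%

T ∝ √L, so T'/T = √(0.5280) = 0.7266.
Percentage change in T = (0.7266 − 1) × 100% = -27.3%.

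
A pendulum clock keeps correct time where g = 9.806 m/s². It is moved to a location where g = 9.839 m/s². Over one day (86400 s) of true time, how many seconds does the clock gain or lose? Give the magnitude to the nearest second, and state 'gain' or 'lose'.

The clock's period scales as T ∝ 1/√g, so T'/T = √(9.806/9.839) = 0.998322.
In 86400 s of true time the clock registers 86400/0.998322 = 86545.3 s, so it gains 145 s.

gain 145 s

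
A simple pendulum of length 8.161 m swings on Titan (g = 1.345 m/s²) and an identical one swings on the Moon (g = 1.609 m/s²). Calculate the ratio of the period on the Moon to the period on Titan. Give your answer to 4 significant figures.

T ∝ 1/√g, so T₂/T₁ = √(g₁/g₂) = √(1.345/1.609) = 0.9143.

0.9143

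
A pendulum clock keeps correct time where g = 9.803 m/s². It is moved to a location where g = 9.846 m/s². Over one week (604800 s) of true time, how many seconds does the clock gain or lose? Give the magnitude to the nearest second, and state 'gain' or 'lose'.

The clock's period scales as T ∝ 1/√g, so T'/T = √(9.803/9.846) = 0.997814.
In 604800 s of true time the clock registers 604800/0.997814 = 606125.0 s, so it gains 1325 s.

gain 1325 s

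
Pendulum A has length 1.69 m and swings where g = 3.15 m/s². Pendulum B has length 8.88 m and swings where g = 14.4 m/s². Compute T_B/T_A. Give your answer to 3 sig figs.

T = 2π√(L/g), so T_B/T_A = √((L_B/g_B)/(L_A/g_A)) = √((8.88/14.4)/(1.69/3.15)) = 1.07.

1.07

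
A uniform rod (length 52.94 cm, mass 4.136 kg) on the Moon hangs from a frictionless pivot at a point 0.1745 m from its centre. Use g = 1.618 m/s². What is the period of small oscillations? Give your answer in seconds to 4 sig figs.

2.743 s

For a physical pendulum T = 2π√(I/(mgd)), with d = 0.17450 m from pivot to centre of mass.
I_cm = mL²/12 = 4.136 × 0.5294²/12 = 0.096598 kg·m²; I = I_cm + md² = 0.096598 + 4.136 × 0.17450² = 0.22254 kg·m².
T = 2π√(0.22254/(4.136 × 1.618 × 0.17450)) = 2.743 s.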